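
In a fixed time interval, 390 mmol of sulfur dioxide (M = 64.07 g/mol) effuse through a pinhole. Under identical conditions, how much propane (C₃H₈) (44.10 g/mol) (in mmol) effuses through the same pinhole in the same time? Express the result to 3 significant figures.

Using Graham's law: rate_C₃H₈/rate_SO₂ = √(M_SO₂/M_C₃H₈) = √(64.07/44.10) = √1.453 = 1.205.
So the amount for C₃H₈ is 390 × 1.205 = 470 mmol.

470 mmol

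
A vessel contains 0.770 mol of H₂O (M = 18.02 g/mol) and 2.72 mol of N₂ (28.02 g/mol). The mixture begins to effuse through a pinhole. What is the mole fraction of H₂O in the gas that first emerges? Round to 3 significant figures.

0.261

Each component's effusion rate ∝ (its partial pressure)·(1/√M) ∝ n_i/√M_i.
x_H₂O(eff) = (n_H₂O/√M_H₂O) / (n_H₂O/√M_H₂O + n_N₂/√M_N₂)
= (0.770/√18.02) / (0.770/√18.02 + 2.72/√28.02) = 0.1814/(0.1814 + 0.5138) = 0.261.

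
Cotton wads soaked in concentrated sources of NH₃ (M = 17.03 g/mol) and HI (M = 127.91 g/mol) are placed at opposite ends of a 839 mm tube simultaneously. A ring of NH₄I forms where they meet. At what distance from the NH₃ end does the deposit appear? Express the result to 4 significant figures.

In equal time, each gas travels a distance ∝ its rate ∝ 1/√M, so d_NH₃/d_HI = √(M_HI/M_NH₃) = √(127.91/17.03) = 2.741.
With d_NH₃ + d_HI = 839 mm, d_HI = 839/(1 + 2.741) = 224.3 mm.
d_NH₃ = 839 − 224.3 = 614.7 mm.

614.7 mm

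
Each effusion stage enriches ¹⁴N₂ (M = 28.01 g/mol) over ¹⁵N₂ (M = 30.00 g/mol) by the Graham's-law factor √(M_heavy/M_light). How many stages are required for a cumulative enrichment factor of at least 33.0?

Single-stage factor α = √(30.00/28.01), so ln α = ½ ln(1.07105) = 0.03432.
Need α^N ≥ 33.0 ⇒ N ≥ ln(33.0) / ln α = 3.497 / 0.03432 = 101.89.
Minimum whole number of stages: N = 102.

102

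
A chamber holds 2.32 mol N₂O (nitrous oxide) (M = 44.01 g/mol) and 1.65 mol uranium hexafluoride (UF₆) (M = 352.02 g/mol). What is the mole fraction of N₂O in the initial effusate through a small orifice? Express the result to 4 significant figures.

0.7991

Rate_i ∝ x_i/√M_i (Graham's law weighted by mole fraction), so the effusate composition follows n_i/√M_i.
So x_N₂O in the escaping gas = (n_N₂O/√M_N₂O) / Σ(n_i/√M_i)
= (2.32/√44.01) / (2.32/√44.01 + 1.65/√352.02) = 0.3497/(0.3497 + 0.08794) = 0.7991.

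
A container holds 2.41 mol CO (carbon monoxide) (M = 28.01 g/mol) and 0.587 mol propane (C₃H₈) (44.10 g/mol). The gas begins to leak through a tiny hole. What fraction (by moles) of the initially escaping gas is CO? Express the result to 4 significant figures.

0.8374

Rate_i ∝ x_i/√M_i (Graham's law weighted by mole fraction), so the effusate composition follows n_i/√M_i.
So x_CO in the escaping gas = (n_CO/√M_CO) / Σ(n_i/√M_i)
= (2.41/√28.01) / (2.41/√28.01 + 0.587/√44.10) = 0.4554/(0.4554 + 0.08839) = 0.8374.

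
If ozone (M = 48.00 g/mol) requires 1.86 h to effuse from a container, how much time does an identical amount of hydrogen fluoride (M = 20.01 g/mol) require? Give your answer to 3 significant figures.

1.20 h

From Graham's law, t_HF/t_O₃ = √(M_HF/M_O₃) = √(20.01/48.00) = √0.4169 = 0.6457.
So the time for HF is 1.86 × 0.6457 = 1.20 h.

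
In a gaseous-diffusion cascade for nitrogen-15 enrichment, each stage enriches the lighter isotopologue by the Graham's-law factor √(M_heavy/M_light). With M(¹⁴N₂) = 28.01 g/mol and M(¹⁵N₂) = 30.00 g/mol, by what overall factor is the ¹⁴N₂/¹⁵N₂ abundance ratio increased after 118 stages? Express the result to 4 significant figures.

Each stage multiplies the ratio by α = √(30.00/28.01), so after 118 stages the overall factor is α^118 = (30.00/28.01)^(118/2).
= 1.07105^59 = 57.37.

57.37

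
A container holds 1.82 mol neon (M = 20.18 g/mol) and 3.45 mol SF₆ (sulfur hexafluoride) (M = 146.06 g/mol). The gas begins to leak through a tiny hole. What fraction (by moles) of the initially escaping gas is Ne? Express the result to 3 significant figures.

Effusion rate of each component ∝ n_i/√M_i (partial pressure × 1/√M).
So x_Ne in the escaping gas = (n_Ne/√M_Ne) / Σ(n_i/√M_i)
= (1.82/√20.18) / (1.82/√20.18 + 3.45/√146.06) = 0.4051/(0.4051 + 0.2855) = 0.587.

0.587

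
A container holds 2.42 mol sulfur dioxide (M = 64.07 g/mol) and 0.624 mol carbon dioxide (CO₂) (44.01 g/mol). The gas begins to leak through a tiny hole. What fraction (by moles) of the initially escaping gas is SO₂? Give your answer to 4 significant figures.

Rate_i ∝ x_i/√M_i (Graham's law weighted by mole fraction), so the effusate composition follows n_i/√M_i.
Mole fraction of SO₂ in the effusate = (n_SO₂/√M_SO₂) / (n_SO₂/√M_SO₂ + n_CO₂/√M_CO₂)
= (2.42/√64.07) / (2.42/√64.07 + 0.624/√44.01) = 0.3023/(0.3023 + 0.09406) = 0.7627.

0.7627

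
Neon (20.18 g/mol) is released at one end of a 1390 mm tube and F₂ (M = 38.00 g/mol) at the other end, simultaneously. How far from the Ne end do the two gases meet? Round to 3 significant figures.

Graham's law gives d_Ne/d_F₂ = rate_Ne/rate_F₂ = √(M_F₂/M_Ne) = √(38.00/20.18) = 1.372.
With d_Ne + d_F₂ = 1390 mm, d_F₂ = 1390/(1 + 1.372) = 585.9 mm.
d_Ne = 1390 − 585.9 = 804 mm.

804 mm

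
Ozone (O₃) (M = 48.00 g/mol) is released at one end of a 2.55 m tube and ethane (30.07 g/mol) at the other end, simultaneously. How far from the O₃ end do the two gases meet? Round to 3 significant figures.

Graham's law gives d_O₃/d_C₂H₆ = rate_O₃/rate_C₂H₆ = √(M_C₂H₆/M_O₃) = √(30.07/48.00) = 0.7915.
With d_O₃ + d_C₂H₆ = 2.55 m, d_C₂H₆ = 2.55/(1 + 0.7915) = 1.423 m.
d_O₃ = 2.55 − 1.423 = 1.13 m.

1.13 m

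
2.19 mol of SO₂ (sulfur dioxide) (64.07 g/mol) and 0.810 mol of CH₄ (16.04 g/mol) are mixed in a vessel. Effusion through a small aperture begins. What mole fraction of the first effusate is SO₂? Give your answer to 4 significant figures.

The effusion rate of species i is ∝ p_i/√M_i ∝ n_i/√M_i.
x_SO₂(eff) = (n_SO₂/√M_SO₂) / (n_SO₂/√M_SO₂ + n_CH₄/√M_CH₄)
= (2.19/√64.07) / (2.19/√64.07 + 0.810/√16.04) = 0.2736/(0.2736 + 0.2022) = 0.5750.

0.5750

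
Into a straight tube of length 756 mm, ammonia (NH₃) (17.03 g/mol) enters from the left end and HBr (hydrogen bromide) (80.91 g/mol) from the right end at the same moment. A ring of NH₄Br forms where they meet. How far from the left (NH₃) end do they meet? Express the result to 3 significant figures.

518 mm

Graham's law gives d_NH₃/d_HBr = rate_NH₃/rate_HBr = √(M_HBr/M_NH₃) = √(80.91/17.03) = 2.180.
With d_NH₃ + d_HBr = 756 mm, d_HBr = 756/(1 + 2.180) = 237.8 mm.
d_NH₃ = 756 − 237.8 = 518 mm.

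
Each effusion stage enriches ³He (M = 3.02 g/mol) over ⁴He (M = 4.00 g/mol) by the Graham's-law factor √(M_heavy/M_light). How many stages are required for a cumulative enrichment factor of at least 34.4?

26

Per stage α = (4.00/3.02)^(1/2) = 1.32450^0.5, giving ln α = 0.1405.
Need α^N ≥ 34.4 ⇒ N ≥ ln(34.4) / ln α = 3.538 / 0.1405 = 25.18.
Rounding up, N = 26 stages.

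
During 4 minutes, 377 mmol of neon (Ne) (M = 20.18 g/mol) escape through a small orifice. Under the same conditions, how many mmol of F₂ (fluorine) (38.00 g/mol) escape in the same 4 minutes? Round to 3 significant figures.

By Graham's law, rate_F₂/rate_Ne = √(M_Ne/M_F₂) = √(20.18/38.00) = √0.5311 = 0.7287.
So the amount for F₂ is 377 × 0.7287 = 275 mmol.

275 mmol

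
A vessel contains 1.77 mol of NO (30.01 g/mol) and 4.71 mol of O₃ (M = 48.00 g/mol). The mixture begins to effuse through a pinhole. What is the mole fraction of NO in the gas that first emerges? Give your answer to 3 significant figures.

The effusion rate of species i is ∝ p_i/√M_i ∝ n_i/√M_i.
Mole fraction of NO in the effusate = (n_NO/√M_NO) / (n_NO/√M_NO + n_O₃/√M_O₃)
= (1.77/√30.01) / (1.77/√30.01 + 4.71/√48.00) = 0.3231/(0.3231 + 0.6798) = 0.322.

0.322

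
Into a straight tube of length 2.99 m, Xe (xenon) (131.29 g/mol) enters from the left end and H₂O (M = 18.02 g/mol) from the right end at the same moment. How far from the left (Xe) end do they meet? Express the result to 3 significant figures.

0.808 m

In equal time, each gas travels a distance ∝ its rate ∝ 1/√M, so d_Xe/d_H₂O = √(M_H₂O/M_Xe) = √(18.02/131.29) = 0.3705.
With d_Xe + d_H₂O = 2.99 m, d_H₂O = 2.99/(1 + 0.3705) = 2.182 m.
d_Xe = 2.99 − 2.182 = 0.808 m.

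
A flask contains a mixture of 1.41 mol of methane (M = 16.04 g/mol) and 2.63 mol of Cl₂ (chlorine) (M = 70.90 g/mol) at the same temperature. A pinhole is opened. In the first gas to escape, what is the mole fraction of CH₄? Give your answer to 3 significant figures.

0.530

The effusion rate of species i is ∝ p_i/√M_i ∝ n_i/√M_i.
So x_CH₄ in the escaping gas = (n_CH₄/√M_CH₄) / Σ(n_i/√M_i)
= (1.41/√16.04) / (1.41/√16.04 + 2.63/√70.90) = 0.3521/(0.3521 + 0.3123) = 0.530.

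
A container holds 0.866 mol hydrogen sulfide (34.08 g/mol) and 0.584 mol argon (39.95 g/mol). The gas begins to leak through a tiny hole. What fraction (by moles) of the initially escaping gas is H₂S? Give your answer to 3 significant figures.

0.616

The effusion rate of species i is ∝ p_i/√M_i ∝ n_i/√M_i.
x_H₂S(eff) = (n_H₂S/√M_H₂S) / (n_H₂S/√M_H₂S + n_Ar/√M_Ar)
= (0.866/√34.08) / (0.866/√34.08 + 0.584/√39.95) = 0.1483/(0.1483 + 0.09240) = 0.616.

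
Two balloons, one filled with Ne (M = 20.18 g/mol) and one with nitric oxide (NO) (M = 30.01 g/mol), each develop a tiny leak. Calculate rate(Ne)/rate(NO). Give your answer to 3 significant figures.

1.22

By Graham's law, rate_Ne/rate_NO = √(M_NO/M_Ne) = √(30.01/20.18) = √1.487 = 1.22.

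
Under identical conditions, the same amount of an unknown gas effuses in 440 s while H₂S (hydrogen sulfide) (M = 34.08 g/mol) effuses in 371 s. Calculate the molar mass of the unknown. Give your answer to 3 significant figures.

Graham's law gives t_X/t_H₂S = √(M_X/M_H₂S).
440/371 = 1.186 = √(M_X/34.08)
M_X = 34.08 × 1.186² = 34.08 × 1.407 = 47.9 g/mol

47.9 g/mol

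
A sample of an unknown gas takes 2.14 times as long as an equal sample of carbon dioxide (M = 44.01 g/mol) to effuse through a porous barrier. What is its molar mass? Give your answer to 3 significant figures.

By Graham's law, t_X/t_CO₂ = √(M_X/M_CO₂).
2.14 = √(M_X/44.01)
M_X = 44.01 × 2.14² = 44.01 × 4.580 = 202 g/mol

202 g/mol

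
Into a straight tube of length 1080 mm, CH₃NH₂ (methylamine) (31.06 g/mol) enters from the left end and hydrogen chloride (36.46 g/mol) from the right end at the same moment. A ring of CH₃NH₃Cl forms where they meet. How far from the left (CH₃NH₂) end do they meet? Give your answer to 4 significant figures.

561.6 mm

In equal time, each gas travels a distance ∝ its rate ∝ 1/√M, so d_CH₃NH₂/d_HCl = √(M_HCl/M_CH₃NH₂) = √(36.46/31.06) = 1.083.
With d_CH₃NH₂ + d_HCl = 1080 mm, d_HCl = 1080/(1 + 1.083) = 518.4 mm.
d_CH₃NH₂ = 1080 − 518.4 = 561.6 mm.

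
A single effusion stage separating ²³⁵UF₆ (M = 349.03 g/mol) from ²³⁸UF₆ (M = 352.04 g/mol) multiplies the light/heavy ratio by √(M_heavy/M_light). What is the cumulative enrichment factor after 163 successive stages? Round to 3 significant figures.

After 163 stages the ratio has grown by (√(352.04/349.03))^163 = (352.04/349.03)^(163/2).
= 1.00862^(163/2) = 2.01.

2.01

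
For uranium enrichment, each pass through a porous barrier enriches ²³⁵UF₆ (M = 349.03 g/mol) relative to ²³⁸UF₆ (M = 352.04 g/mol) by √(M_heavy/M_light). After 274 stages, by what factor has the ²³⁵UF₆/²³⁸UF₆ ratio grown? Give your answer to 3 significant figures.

Overall factor = α^274 with α = √(352.04/349.03), i.e. (352.04/349.03)^(274/2).
= 1.00862^137 = 3.24.

3.24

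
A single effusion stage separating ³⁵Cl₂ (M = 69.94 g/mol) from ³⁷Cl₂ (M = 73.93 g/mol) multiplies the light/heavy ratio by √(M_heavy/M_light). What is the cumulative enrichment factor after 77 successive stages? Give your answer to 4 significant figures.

After 77 stages the ratio has grown by (√(73.93/69.94))^77 = (73.93/69.94)^(77/2).
= 1.05705^(77/2) = 8.466.

8.466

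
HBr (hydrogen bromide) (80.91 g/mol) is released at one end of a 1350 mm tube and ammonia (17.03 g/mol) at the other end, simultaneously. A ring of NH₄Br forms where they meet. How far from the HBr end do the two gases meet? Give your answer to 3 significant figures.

425 mm

Graham's law gives d_HBr/d_NH₃ = rate_HBr/rate_NH₃ = √(M_NH₃/M_HBr) = √(17.03/80.91) = 0.4588.
With d_HBr + d_NH₃ = 1350 mm, d_NH₃ = 1350/(1 + 0.4588) = 925.4 mm.
d_HBr = 1350 − 925.4 = 425 mm.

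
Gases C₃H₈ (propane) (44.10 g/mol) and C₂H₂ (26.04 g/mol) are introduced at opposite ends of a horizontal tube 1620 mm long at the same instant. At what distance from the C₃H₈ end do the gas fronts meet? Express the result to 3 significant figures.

704 mm

In equal time, each gas travels a distance ∝ its rate ∝ 1/√M, so d_C₃H₈/d_C₂H₂ = √(M_C₂H₂/M_C₃H₈) = √(26.04/44.10) = 0.7684.
With d_C₃H₈ + d_C₂H₂ = 1620 mm, d_C₂H₂ = 1620/(1 + 0.7684) = 916.1 mm.
d_C₃H₈ = 1620 − 916.1 = 704 mm.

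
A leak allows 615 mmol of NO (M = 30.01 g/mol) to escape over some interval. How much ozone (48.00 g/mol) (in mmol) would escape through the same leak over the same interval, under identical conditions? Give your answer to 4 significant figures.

From Graham's law, rate_O₃/rate_NO = √(M_NO/M_O₃) = √(30.01/48.00) = √0.6252 = 0.7907.
So the amount for O₃ is 615 × 0.7907 = 486.3 mmol.

486.3 mmol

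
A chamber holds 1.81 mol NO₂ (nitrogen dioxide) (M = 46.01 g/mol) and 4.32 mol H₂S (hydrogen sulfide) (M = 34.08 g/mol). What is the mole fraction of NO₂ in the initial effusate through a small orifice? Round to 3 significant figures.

Effusion rate of each component ∝ n_i/√M_i (partial pressure × 1/√M).
x_NO₂(eff) = (n_NO₂/√M_NO₂) / (n_NO₂/√M_NO₂ + n_H₂S/√M_H₂S)
= (1.81/√46.01) / (1.81/√46.01 + 4.32/√34.08) = 0.2668/(0.2668 + 0.7400) = 0.265.

0.265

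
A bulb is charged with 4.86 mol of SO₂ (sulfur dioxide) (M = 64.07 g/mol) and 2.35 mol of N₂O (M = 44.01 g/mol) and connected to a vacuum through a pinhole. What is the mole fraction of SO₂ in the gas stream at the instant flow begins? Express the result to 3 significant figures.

Each component's effusion rate ∝ (its partial pressure)·(1/√M) ∝ n_i/√M_i.
So x_SO₂ in the escaping gas = (n_SO₂/√M_SO₂) / Σ(n_i/√M_i)
= (4.86/√64.07) / (4.86/√64.07 + 2.35/√44.01) = 0.6072/(0.6072 + 0.3542) = 0.632.

0.632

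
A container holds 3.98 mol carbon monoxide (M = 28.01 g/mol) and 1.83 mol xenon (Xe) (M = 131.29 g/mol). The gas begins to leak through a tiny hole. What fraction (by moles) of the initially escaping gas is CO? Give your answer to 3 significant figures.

Each component's effusion rate ∝ (its partial pressure)·(1/√M) ∝ n_i/√M_i.
Mole fraction of CO in the effusate = (n_CO/√M_CO) / (n_CO/√M_CO + n_Xe/√M_Xe)
= (3.98/√28.01) / (3.98/√28.01 + 1.83/√131.29) = 0.7520/(0.7520 + 0.1597) = 0.825.

0.825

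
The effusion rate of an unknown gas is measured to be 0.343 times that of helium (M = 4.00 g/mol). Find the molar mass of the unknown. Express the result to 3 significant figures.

34.0 g/mol

Since effusion rate ∝ 1/√M, rate_X/rate_He = √(M_He/M_X).
0.343 = √(4.00/M_X)
M_X = 4.00 / 0.343² = 4.00 / 0.1176 = 34.0 g/mol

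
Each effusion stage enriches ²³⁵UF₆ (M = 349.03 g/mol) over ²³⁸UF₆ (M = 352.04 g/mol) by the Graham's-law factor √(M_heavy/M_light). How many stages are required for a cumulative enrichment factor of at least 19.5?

692

Per stage α = (352.04/349.03)^(1/2) = 1.00862^0.5, giving ln α = 0.004293.
Need α^N ≥ 19.5 ⇒ N ≥ ln(19.5) / ln α = 2.970 / 0.004293 = 691.85.
Minimum whole number of stages: N = 692.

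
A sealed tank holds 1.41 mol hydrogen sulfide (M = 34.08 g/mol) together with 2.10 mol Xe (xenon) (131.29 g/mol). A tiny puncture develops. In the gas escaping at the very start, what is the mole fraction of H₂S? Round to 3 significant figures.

0.569

Rate_i ∝ x_i/√M_i (Graham's law weighted by mole fraction), so the effusate composition follows n_i/√M_i.
x_H₂S(eff) = (n_H₂S/√M_H₂S) / (n_H₂S/√M_H₂S + n_Xe/√M_Xe)
= (1.41/√34.08) / (1.41/√34.08 + 2.10/√131.29) = 0.2415/(0.2415 + 0.1833) = 0.569.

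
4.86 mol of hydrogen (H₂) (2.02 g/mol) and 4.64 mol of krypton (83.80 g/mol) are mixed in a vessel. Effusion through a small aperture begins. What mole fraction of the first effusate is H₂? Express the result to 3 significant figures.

0.871

The effusion rate of species i is ∝ p_i/√M_i ∝ n_i/√M_i.
x_H₂(eff) = (n_H₂/√M_H₂) / (n_H₂/√M_H₂ + n_Kr/√M_Kr)
= (4.86/√2.02) / (4.86/√2.02 + 4.64/√83.80) = 3.419/(3.419 + 0.5069) = 0.871.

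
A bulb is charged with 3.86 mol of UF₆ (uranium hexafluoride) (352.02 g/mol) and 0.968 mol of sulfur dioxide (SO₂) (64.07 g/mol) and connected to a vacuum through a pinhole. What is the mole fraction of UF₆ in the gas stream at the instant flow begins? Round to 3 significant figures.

0.630

Rate_i ∝ x_i/√M_i (Graham's law weighted by mole fraction), so the effusate composition follows n_i/√M_i.
x_UF₆(eff) = (n_UF₆/√M_UF₆) / (n_UF₆/√M_UF₆ + n_SO₂/√M_SO₂)
= (3.86/√352.02) / (3.86/√352.02 + 0.968/√64.07) = 0.2057/(0.2057 + 0.1209) = 0.630.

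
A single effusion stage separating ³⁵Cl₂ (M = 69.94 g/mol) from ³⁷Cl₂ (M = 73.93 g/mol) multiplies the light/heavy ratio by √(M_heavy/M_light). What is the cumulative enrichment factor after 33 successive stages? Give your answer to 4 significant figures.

The single-stage factor is √(M_heavy/M_light), so 33 stages give [√(73.93/69.94)]^33 = (73.93/69.94)^(33/2).
= 1.05705^(33/2) = 2.498.

2.498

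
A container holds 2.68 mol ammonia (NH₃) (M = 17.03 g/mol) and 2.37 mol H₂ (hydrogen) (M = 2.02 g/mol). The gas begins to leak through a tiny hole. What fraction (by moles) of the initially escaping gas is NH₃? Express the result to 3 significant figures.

Effusion rate of each component ∝ n_i/√M_i (partial pressure × 1/√M).
Mole fraction of NH₃ in the effusate = (n_NH₃/√M_NH₃) / (n_NH₃/√M_NH₃ + n_H₂/√M_H₂)
= (2.68/√17.03) / (2.68/√17.03 + 2.37/√2.02) = 0.6494/(0.6494 + 1.668) = 0.280.

0.280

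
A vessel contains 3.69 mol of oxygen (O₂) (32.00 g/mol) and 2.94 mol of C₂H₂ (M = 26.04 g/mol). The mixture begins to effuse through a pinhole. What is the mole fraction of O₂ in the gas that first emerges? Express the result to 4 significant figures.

0.5310

The effusion rate of species i is ∝ p_i/√M_i ∝ n_i/√M_i.
Mole fraction of O₂ in the effusate = (n_O₂/√M_O₂) / (n_O₂/√M_O₂ + n_C₂H₂/√M_C₂H₂)
= (3.69/√32.00) / (3.69/√32.00 + 2.94/√26.04) = 0.6523/(0.6523 + 0.5761) = 0.5310.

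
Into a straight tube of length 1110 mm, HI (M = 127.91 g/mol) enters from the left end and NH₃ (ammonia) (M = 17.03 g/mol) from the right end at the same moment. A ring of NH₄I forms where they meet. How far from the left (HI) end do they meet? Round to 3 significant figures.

In equal time, each gas travels a distance ∝ its rate ∝ 1/√M, so d_HI/d_NH₃ = √(M_NH₃/M_HI) = √(17.03/127.91) = 0.3649.
With d_HI + d_NH₃ = 1110 mm, d_NH₃ = 1110/(1 + 0.3649) = 813.3 mm.
d_HI = 1110 − 813.3 = 297 mm.

297 mm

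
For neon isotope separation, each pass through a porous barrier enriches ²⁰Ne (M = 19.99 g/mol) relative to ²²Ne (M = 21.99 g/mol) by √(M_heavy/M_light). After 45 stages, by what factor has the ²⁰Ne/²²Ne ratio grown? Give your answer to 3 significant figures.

8.55

After 45 stages the ratio has grown by (√(21.99/19.99))^45 = (21.99/19.99)^(45/2).
= 1.10005^(45/2) = 8.55.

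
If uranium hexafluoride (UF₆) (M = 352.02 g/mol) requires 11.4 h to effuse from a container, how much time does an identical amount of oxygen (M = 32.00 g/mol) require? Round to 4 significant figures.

From Graham's law, t_O₂/t_UF₆ = √(M_O₂/M_UF₆) = √(32.00/352.02) = √0.09090 = 0.3015.
So the time for O₂ is 11.4 × 0.3015 = 3.437 h.

3.437 h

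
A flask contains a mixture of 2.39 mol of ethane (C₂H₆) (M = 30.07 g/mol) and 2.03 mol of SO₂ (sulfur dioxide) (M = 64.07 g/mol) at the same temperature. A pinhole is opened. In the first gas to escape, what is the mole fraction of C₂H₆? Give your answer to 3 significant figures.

Each component's effusion rate ∝ (its partial pressure)·(1/√M) ∝ n_i/√M_i.
So x_C₂H₆ in the escaping gas = (n_C₂H₆/√M_C₂H₆) / Σ(n_i/√M_i)
= (2.39/√30.07) / (2.39/√30.07 + 2.03/√64.07) = 0.4358/(0.4358 + 0.2536) = 0.632.

0.632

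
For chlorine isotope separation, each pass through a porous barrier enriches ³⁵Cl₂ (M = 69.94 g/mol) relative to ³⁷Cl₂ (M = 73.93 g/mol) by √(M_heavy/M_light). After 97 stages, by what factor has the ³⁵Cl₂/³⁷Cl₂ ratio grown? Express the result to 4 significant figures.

14.74

The single-stage factor is √(M_heavy/M_light), so 97 stages give [√(73.93/69.94)]^97 = (73.93/69.94)^(97/2).
= 1.05705^(97/2) = 14.74.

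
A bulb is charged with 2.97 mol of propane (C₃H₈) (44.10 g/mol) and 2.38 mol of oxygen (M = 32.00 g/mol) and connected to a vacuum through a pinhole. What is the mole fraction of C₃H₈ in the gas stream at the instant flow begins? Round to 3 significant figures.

Rate_i ∝ x_i/√M_i (Graham's law weighted by mole fraction), so the effusate composition follows n_i/√M_i.
x_C₃H₈(eff) = (n_C₃H₈/√M_C₃H₈) / (n_C₃H₈/√M_C₃H₈ + n_O₂/√M_O₂)
= (2.97/√44.10) / (2.97/√44.10 + 2.38/√32.00) = 0.4472/(0.4472 + 0.4207) = 0.515.

0.515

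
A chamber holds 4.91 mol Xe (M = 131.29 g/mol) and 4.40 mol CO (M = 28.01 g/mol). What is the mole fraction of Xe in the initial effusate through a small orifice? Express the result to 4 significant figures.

0.3401

Rate_i ∝ x_i/√M_i (Graham's law weighted by mole fraction), so the effusate composition follows n_i/√M_i.
So x_Xe in the escaping gas = (n_Xe/√M_Xe) / Σ(n_i/√M_i)
= (4.91/√131.29) / (4.91/√131.29 + 4.40/√28.01) = 0.4285/(0.4285 + 0.8314) = 0.3401.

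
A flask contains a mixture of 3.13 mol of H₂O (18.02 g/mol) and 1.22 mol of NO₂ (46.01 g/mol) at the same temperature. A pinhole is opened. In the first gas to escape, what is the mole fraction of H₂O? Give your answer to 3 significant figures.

0.804

Rate_i ∝ x_i/√M_i (Graham's law weighted by mole fraction), so the effusate composition follows n_i/√M_i.
Mole fraction of H₂O in the effusate = (n_H₂O/√M_H₂O) / (n_H₂O/√M_H₂O + n_NO₂/√M_NO₂)
= (3.13/√18.02) / (3.13/√18.02 + 1.22/√46.01) = 0.7373/(0.7373 + 0.1799) = 0.804.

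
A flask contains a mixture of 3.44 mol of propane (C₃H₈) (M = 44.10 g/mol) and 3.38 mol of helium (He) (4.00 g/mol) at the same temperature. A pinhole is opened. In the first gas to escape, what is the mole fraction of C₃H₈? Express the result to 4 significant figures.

Effusion rate of each component ∝ n_i/√M_i (partial pressure × 1/√M).
So x_C₃H₈ in the escaping gas = (n_C₃H₈/√M_C₃H₈) / Σ(n_i/√M_i)
= (3.44/√44.10) / (3.44/√44.10 + 3.38/√4.00) = 0.5180/(0.5180 + 1.690) = 0.2346.

0.2346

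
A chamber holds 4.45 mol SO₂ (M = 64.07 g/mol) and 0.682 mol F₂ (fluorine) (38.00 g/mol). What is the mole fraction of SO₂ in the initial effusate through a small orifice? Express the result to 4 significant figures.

0.8340

Effusion rate of each component ∝ n_i/√M_i (partial pressure × 1/√M).
So x_SO₂ in the escaping gas = (n_SO₂/√M_SO₂) / Σ(n_i/√M_i)
= (4.45/√64.07) / (4.45/√64.07 + 0.682/√38.00) = 0.5559/(0.5559 + 0.1106) = 0.8340.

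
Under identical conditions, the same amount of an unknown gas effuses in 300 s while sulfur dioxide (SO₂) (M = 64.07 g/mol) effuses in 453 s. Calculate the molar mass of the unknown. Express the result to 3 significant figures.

By Graham's law, t_X/t_SO₂ = √(M_X/M_SO₂).
300/453 = 0.6623 = √(M_X/64.07)
M_X = 64.07 × 0.6623² = 64.07 × 0.4386 = 28.1 g/mol

28.1 g/mol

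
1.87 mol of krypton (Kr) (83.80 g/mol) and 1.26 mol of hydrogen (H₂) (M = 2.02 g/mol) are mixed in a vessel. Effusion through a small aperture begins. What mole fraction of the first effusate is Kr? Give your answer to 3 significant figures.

0.187

Rate_i ∝ x_i/√M_i (Graham's law weighted by mole fraction), so the effusate composition follows n_i/√M_i.
x_Kr(eff) = (n_Kr/√M_Kr) / (n_Kr/√M_Kr + n_H₂/√M_H₂)
= (1.87/√83.80) / (1.87/√83.80 + 1.26/√2.02) = 0.2043/(0.2043 + 0.8865) = 0.187.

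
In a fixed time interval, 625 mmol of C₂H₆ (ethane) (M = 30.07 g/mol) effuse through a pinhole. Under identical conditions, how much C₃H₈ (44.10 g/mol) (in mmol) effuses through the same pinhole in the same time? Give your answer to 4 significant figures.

Graham's law gives rate_C₃H₈/rate_C₂H₆ = √(M_C₂H₆/M_C₃H₈) = √(30.07/44.10) = √0.6819 = 0.8257.
So the amount for C₃H₈ is 625 × 0.8257 = 516.1 mmol.

516.1 mmol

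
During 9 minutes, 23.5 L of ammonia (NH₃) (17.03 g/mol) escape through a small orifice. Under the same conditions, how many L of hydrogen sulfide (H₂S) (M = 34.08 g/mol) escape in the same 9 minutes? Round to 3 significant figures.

From Graham's law, rate_H₂S/rate_NH₃ = √(M_NH₃/M_H₂S) = √(17.03/34.08) = √0.4997 = 0.7069.
So the volume for H₂S is 23.5 × 0.7069 = 16.6 L.

16.6 L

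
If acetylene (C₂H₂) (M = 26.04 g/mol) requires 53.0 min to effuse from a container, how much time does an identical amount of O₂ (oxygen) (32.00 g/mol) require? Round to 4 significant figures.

58.75 min

From Graham's law, t_O₂/t_C₂H₂ = √(M_O₂/M_C₂H₂) = √(32.00/26.04) = √1.229 = 1.109.
So the time for O₂ is 53.0 × 1.109 = 58.75 min.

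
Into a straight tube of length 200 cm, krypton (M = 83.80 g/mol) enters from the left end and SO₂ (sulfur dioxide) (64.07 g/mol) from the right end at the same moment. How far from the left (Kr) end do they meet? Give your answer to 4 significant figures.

Graham's law gives d_Kr/d_SO₂ = rate_Kr/rate_SO₂ = √(M_SO₂/M_Kr) = √(64.07/83.80) = 0.8744.
With d_Kr + d_SO₂ = 200 cm, d_SO₂ = 200/(1 + 0.8744) = 106.7 cm.
d_Kr = 200 − 106.7 = 93.30 cm.

93.30 cm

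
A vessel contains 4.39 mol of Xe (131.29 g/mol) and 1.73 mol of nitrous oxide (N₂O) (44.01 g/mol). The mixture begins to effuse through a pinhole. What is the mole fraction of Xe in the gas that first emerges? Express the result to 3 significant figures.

Effusion rate of each component ∝ n_i/√M_i (partial pressure × 1/√M).
x_Xe(eff) = (n_Xe/√M_Xe) / (n_Xe/√M_Xe + n_N₂O/√M_N₂O)
= (4.39/√131.29) / (4.39/√131.29 + 1.73/√44.01) = 0.3831/(0.3831 + 0.2608) = 0.595.

0.595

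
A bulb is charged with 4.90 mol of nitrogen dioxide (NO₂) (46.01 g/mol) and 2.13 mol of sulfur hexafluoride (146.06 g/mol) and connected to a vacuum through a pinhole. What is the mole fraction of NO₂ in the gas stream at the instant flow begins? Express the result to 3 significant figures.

0.804

The effusion rate of species i is ∝ p_i/√M_i ∝ n_i/√M_i.
Mole fraction of NO₂ in the effusate = (n_NO₂/√M_NO₂) / (n_NO₂/√M_NO₂ + n_SF₆/√M_SF₆)
= (4.90/√46.01) / (4.90/√46.01 + 2.13/√146.06) = 0.7224/(0.7224 + 0.1762) = 0.804.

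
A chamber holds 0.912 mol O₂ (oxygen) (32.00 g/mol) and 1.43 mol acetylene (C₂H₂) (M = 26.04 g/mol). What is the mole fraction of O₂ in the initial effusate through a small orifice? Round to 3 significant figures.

0.365

Each component's effusion rate ∝ (its partial pressure)·(1/√M) ∝ n_i/√M_i.
Mole fraction of O₂ in the effusate = (n_O₂/√M_O₂) / (n_O₂/√M_O₂ + n_C₂H₂/√M_C₂H₂)
= (0.912/√32.00) / (0.912/√32.00 + 1.43/√26.04) = 0.1612/(0.1612 + 0.2802) = 0.365.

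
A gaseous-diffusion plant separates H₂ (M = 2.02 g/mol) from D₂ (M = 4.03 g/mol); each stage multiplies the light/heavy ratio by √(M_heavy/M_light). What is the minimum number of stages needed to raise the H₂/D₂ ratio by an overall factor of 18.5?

9

Single-stage factor α = √(4.03/2.02), so ln α = ½ ln(1.99505) = 0.3453.
Need α^N ≥ 18.5 ⇒ N ≥ ln(18.5) / ln α = 2.918 / 0.3453 = 8.45.
Minimum whole number of stages: N = 9.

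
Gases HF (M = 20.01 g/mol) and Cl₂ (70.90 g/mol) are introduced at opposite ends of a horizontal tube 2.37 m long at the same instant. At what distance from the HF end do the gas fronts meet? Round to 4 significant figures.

1.548 m

Distances travelled in equal time are proportional to diffusion rates, so d_HF/d_Cl₂ = √(M_Cl₂/M_HF) = √(70.90/20.01) = 1.882.
With d_HF + d_Cl₂ = 2.37 m, d_Cl₂ = 2.37/(1 + 1.882) = 0.8222 m.
d_HF = 2.37 − 0.8222 = 1.548 m.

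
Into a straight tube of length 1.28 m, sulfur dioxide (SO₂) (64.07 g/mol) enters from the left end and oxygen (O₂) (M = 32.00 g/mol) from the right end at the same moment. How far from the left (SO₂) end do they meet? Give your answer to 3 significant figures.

0.530 m

The fronts meet when d_SO₂ + d_O₂ = L with d_SO₂/d_O₂ = √(M_O₂/M_SO₂) (Graham's law). Here √(M_O₂/M_SO₂) = √(32.00/64.07) = 0.7067.
With d_SO₂ + d_O₂ = 1.28 m, d_O₂ = 1.28/(1 + 0.7067) = 0.7500 m.
d_SO₂ = 1.28 − 0.7500 = 0.530 m.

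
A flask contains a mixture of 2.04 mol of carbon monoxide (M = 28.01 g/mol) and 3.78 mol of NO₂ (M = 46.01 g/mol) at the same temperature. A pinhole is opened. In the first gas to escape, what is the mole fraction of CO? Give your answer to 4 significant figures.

Rate_i ∝ x_i/√M_i (Graham's law weighted by mole fraction), so the effusate composition follows n_i/√M_i.
x_CO(eff) = (n_CO/√M_CO) / (n_CO/√M_CO + n_NO₂/√M_NO₂)
= (2.04/√28.01) / (2.04/√28.01 + 3.78/√46.01) = 0.3855/(0.3855 + 0.5573) = 0.4089.

0.4089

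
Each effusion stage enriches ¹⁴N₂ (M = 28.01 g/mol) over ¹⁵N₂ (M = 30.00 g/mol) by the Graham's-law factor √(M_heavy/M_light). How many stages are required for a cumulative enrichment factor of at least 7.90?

With α = √(30.00/28.01) per stage, ln α = ½ ln(1.07105) = 0.03432.
Need α^N ≥ 7.90 ⇒ N ≥ ln(7.90) / ln α = 2.067 / 0.03432 = 60.23.
Minimum whole number of stages: N = 61.

61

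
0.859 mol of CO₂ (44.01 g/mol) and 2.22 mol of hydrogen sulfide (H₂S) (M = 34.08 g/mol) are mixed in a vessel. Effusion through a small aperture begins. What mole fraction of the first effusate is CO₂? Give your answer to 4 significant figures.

The effusion rate of species i is ∝ p_i/√M_i ∝ n_i/√M_i.
x_CO₂(eff) = (n_CO₂/√M_CO₂) / (n_CO₂/√M_CO₂ + n_H₂S/√M_H₂S)
= (0.859/√44.01) / (0.859/√44.01 + 2.22/√34.08) = 0.1295/(0.1295 + 0.3803) = 0.2540.

0.2540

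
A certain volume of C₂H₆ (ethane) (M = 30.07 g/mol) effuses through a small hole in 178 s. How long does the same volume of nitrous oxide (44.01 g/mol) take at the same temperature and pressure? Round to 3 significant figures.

215 s

Graham's law gives t_N₂O/t_C₂H₆ = √(M_N₂O/M_C₂H₆) = √(44.01/30.07) = √1.464 = 1.210.
So the time for N₂O is 178 × 1.210 = 215 s.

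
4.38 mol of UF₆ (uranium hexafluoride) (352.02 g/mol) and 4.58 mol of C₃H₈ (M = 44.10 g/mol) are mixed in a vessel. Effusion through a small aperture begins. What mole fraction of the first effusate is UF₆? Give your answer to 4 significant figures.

Effusion rate of each component ∝ n_i/√M_i (partial pressure × 1/√M).
x_UF₆(eff) = (n_UF₆/√M_UF₆) / (n_UF₆/√M_UF₆ + n_C₃H₈/√M_C₃H₈)
= (4.38/√352.02) / (4.38/√352.02 + 4.58/√44.10) = 0.2334/(0.2334 + 0.6897) = 0.2529.

0.2529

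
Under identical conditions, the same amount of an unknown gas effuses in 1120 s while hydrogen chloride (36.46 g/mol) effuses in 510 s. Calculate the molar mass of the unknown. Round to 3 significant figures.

Graham's law gives t_X/t_HCl = √(M_X/M_HCl).
1120/510 = 2.196 = √(M_X/36.46)
M_X = 36.46 × 2.196² = 36.46 × 4.823 = 176 g/mol

176 g/mol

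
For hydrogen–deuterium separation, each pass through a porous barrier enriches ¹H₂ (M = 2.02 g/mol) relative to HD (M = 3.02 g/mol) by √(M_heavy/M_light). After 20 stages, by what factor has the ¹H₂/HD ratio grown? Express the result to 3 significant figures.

After 20 stages the ratio has grown by (√(3.02/2.02))^20 = (3.02/2.02)^(20/2).
= 1.49505^10 = 55.8.

55.8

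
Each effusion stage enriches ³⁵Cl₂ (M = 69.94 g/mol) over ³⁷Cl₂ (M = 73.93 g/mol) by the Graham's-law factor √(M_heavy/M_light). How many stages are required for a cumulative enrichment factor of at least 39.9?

Per stage α = (73.93/69.94)^(1/2) = 1.05705^0.5, giving ln α = 0.02774.
Need α^N ≥ 39.9 ⇒ N ≥ ln(39.9) / ln α = 3.686 / 0.02774 = 132.89.
Rounding up, N = 133 stages.

133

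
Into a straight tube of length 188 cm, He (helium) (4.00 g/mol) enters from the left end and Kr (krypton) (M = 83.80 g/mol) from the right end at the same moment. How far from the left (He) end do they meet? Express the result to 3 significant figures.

154 cm

Distances travelled in equal time are proportional to diffusion rates, so d_He/d_Kr = √(M_Kr/M_He) = √(83.80/4.00) = 4.577.
With d_He + d_Kr = 188 cm, d_Kr = 188/(1 + 4.577) = 33.71 cm.
d_He = 188 − 33.71 = 154 cm.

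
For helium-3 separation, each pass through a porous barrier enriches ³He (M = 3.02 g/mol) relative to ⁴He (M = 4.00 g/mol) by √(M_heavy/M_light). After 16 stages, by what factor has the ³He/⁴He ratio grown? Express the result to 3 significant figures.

9.47

After 16 stages the ratio has grown by (√(4.00/3.02))^16 = (4.00/3.02)^(16/2).
= 1.32450^8 = 9.47.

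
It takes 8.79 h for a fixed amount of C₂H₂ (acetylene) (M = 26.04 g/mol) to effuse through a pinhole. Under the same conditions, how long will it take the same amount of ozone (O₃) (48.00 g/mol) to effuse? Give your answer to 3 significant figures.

11.9 h

Graham's law gives t_O₃/t_C₂H₂ = √(M_O₃/M_C₂H₂) = √(48.00/26.04) = √1.843 = 1.358.
So the time for O₃ is 8.79 × 1.358 = 11.9 h.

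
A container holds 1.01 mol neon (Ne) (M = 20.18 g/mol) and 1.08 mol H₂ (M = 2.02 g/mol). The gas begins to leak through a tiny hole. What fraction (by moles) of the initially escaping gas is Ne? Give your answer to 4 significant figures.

0.2283

The effusion rate of species i is ∝ p_i/√M_i ∝ n_i/√M_i.
x_Ne(eff) = (n_Ne/√M_Ne) / (n_Ne/√M_Ne + n_H₂/√M_H₂)
= (1.01/√20.18) / (1.01/√20.18 + 1.08/√2.02) = 0.2248/(0.2248 + 0.7599) = 0.2283.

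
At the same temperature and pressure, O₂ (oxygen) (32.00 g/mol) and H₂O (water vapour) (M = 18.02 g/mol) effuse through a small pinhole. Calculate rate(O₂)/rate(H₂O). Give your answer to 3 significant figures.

0.750

From Graham's law, rate_O₂/rate_H₂O = √(M_H₂O/M_O₂) = √(18.02/32.00) = √0.5631 = 0.750.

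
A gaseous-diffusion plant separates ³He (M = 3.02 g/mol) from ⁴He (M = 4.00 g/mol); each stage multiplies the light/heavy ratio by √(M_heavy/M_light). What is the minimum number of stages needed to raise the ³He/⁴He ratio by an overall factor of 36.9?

26

Single-stage factor α = √(4.00/3.02), so ln α = ½ ln(1.32450) = 0.1405.
Need α^N ≥ 36.9 ⇒ N ≥ ln(36.9) / ln α = 3.608 / 0.1405 = 25.68.
Rounding up, N = 26 stages.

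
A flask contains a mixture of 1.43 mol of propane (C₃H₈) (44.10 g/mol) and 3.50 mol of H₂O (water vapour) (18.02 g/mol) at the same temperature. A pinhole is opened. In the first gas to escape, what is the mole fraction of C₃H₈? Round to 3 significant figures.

0.207

Rate_i ∝ x_i/√M_i (Graham's law weighted by mole fraction), so the effusate composition follows n_i/√M_i.
x_C₃H₈(eff) = (n_C₃H₈/√M_C₃H₈) / (n_C₃H₈/√M_C₃H₈ + n_H₂O/√M_H₂O)
= (1.43/√44.10) / (1.43/√44.10 + 3.50/√18.02) = 0.2153/(0.2153 + 0.8245) = 0.207.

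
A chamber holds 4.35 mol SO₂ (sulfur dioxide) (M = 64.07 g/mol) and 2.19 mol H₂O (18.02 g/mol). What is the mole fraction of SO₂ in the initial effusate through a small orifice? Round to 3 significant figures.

0.513

The effusion rate of species i is ∝ p_i/√M_i ∝ n_i/√M_i.
Mole fraction of SO₂ in the effusate = (n_SO₂/√M_SO₂) / (n_SO₂/√M_SO₂ + n_H₂O/√M_H₂O)
= (4.35/√64.07) / (4.35/√64.07 + 2.19/√18.02) = 0.5435/(0.5435 + 0.5159) = 0.513.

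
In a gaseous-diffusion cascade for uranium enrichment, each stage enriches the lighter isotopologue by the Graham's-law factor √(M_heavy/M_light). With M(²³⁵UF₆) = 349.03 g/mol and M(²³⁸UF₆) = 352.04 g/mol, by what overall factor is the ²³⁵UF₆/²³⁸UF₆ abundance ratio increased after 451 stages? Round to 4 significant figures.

After 451 stages the ratio has grown by (√(352.04/349.03))^451 = (352.04/349.03)^(451/2).
= 1.00862^(451/2) = 6.933.

6.933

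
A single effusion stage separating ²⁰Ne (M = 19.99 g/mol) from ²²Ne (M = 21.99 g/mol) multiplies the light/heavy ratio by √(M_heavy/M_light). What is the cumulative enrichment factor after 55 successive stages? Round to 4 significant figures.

13.77

After 55 stages the ratio has grown by (√(21.99/19.99))^55 = (21.99/19.99)^(55/2).
= 1.10005^(55/2) = 13.77.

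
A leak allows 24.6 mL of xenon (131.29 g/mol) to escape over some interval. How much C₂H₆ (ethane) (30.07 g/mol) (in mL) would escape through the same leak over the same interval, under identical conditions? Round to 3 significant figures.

Since effusion rate ∝ 1/√M, rate_C₂H₆/rate_Xe = √(M_Xe/M_C₂H₆) = √(131.29/30.07) = √4.366 = 2.090.
So the volume for C₂H₆ is 24.6 × 2.090 = 51.4 mL.

51.4 mL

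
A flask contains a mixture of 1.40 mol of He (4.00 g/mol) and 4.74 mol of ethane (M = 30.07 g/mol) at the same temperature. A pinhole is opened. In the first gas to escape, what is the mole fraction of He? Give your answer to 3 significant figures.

0.447

The effusion rate of species i is ∝ p_i/√M_i ∝ n_i/√M_i.
x_He(eff) = (n_He/√M_He) / (n_He/√M_He + n_C₂H₆/√M_C₂H₆)
= (1.40/√4.00) / (1.40/√4.00 + 4.74/√30.07) = 0.7000/(0.7000 + 0.8644) = 0.447.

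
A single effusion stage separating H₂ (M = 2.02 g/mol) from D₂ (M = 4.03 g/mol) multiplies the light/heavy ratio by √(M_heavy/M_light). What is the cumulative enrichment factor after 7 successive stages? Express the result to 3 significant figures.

11.2

Overall factor = α^7 with α = √(4.03/2.02), i.e. (4.03/2.02)^(7/2).
= 1.99505^(7/2) = 11.2.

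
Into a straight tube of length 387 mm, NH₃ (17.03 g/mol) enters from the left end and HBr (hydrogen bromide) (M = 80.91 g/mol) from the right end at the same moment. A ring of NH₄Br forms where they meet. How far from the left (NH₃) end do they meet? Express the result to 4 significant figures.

265.3 mm

In equal time, each gas travels a distance ∝ its rate ∝ 1/√M, so d_NH₃/d_HBr = √(M_HBr/M_NH₃) = √(80.91/17.03) = 2.180.
With d_NH₃ + d_HBr = 387 mm, d_HBr = 387/(1 + 2.180) = 121.7 mm.
d_NH₃ = 387 − 121.7 = 265.3 mm.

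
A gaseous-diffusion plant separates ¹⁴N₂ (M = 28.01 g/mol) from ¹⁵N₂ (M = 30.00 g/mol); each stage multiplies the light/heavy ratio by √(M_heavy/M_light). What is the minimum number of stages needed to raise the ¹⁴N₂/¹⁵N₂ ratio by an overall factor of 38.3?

107

With α = √(30.00/28.01) per stage, ln α = ½ ln(1.07105) = 0.03432.
Need α^N ≥ 38.3 ⇒ N ≥ ln(38.3) / ln α = 3.645 / 0.03432 = 106.23.
Rounding up, N = 107 stages.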